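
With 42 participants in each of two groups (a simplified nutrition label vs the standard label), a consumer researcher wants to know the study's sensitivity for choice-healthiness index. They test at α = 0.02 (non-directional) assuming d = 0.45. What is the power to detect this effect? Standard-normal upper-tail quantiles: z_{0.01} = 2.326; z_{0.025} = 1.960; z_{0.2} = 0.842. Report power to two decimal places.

For two equal groups, power = Φ(d·√(n/2) − z_{α/2}).
d·√(n/2) = 0.45 × √(42/2) = 0.45 × 4.583 = 2.062.
z_β = 2.062 − 2.326 = -0.264.
Power = Φ(-0.264) = 0.396.

power ≈ 0.40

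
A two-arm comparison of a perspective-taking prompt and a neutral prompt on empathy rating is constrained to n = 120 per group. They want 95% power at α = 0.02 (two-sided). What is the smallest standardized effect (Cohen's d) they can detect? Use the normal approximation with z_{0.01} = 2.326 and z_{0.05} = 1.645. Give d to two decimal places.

d_min ≈ 0.51

For two independent groups of n = 120 each: d_min = (z_{α/2} + z_β)·√(2/n).
z-sum = 2.326 + 1.645 = 3.971.
d_min = 3.971 × √(2/120) = 3.971 × 0.1291 = 0.513.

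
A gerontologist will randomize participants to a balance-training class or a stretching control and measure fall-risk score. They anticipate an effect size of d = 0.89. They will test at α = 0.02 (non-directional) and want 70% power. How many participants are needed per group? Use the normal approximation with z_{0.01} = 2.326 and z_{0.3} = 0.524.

For two independent groups with equal n: n = 2·((z_{α/2} + z_β) / d)².
z_{α/2} + z_β = 2.326 + 0.524 = 2.850.
n = 2 × (2.850 / 0.89)² = 2 × 3.202² = 2 × 10.25 = 20.5.
Round up to the next whole participant.

n = 21 per group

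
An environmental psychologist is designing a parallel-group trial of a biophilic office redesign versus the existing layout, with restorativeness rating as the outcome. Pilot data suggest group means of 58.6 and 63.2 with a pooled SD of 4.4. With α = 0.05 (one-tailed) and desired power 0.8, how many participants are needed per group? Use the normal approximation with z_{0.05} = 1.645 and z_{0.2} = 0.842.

n = 12 per group

Cohen's d = |M₁ − M₂| / SD_pooled = |58.6 − 63.2| / 4.4 = 4.6 / 4.4 = 1.045.
For two independent groups with equal n: n = 2·((z_{α} + z_β) / d)².
z_{α} + z_β = 1.645 + 0.842 = 2.487.
n = 2 × (2.487 / 1.045)² = 2 × 2.380² = 2 × 5.66 = 11.3.
Round up to the next whole participant.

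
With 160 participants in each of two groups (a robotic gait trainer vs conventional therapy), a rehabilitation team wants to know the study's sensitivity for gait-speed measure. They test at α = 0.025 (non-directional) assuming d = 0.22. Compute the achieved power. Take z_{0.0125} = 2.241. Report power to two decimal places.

For two equal groups, power = Φ(d·√(n/2) − z_{α/2}).
d·√(n/2) = 0.22 × √(160/2) = 0.22 × 8.944 = 1.968.
z_β = 1.968 − 2.241 = -0.273.
Power = Φ(-0.273) = 0.392.

power ≈ 0.39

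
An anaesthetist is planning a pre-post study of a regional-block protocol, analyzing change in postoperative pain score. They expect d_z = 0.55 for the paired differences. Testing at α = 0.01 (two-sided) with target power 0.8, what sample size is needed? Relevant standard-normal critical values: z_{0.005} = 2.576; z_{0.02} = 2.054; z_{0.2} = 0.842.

For a paired (one-sample on differences) test: n = ((z_{α/2} + z_β) / d)².
z_{α/2} + z_β = 2.576 + 0.842 = 3.418.
n = (3.418 / 0.55)² = 6.215² = 38.62.
Round up.

n = 39 pairs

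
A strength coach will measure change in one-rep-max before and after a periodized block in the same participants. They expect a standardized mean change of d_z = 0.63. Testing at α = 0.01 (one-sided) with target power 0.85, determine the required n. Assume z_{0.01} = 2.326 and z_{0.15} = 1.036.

n = 29 pairs

For a paired (one-sample on differences) test: n = ((z_{α} + z_β) / d)².
z_{α} + z_β = 2.326 + 1.036 = 3.362.
n = (3.362 / 0.63)² = 5.337² = 28.48.
Round up.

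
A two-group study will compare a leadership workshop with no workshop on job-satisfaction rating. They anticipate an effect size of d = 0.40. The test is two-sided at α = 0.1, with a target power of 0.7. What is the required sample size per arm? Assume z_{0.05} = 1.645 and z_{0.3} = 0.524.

n = 59 per group

For two independent groups with equal n: n = 2·((z_{α/2} + z_β) / d)².
z_{α/2} + z_β = 1.645 + 0.524 = 2.169.
n = 2 × (2.169 / 0.40)² = 2 × 5.422² = 2 × 29.40 = 58.8.
Round up to the next whole participant.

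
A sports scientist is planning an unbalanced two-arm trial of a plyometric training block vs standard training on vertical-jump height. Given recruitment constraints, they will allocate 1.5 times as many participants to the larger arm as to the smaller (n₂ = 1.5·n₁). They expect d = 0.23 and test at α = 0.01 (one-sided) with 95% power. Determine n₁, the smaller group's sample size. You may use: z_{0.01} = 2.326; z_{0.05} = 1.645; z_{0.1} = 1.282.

n₁ = 497

With allocation ratio k = n₂/n₁ = 1.5, Var(x̄₁−x̄₂) = σ²(1/n₁ + 1/(k·n₁)) = σ²·(k+1)/(k·n₁).
So n₁ = (1 + 1/k)·((z_{α} + z_β)/d)² = 1.667 × (3.971/0.23)².
n₁ = 1.667 × 298.09 = 496.8.
Round up: n₁ = 497, giving n₂ = ⌈1.5 × 497⌉ = ⌈745.5⌉ = 746.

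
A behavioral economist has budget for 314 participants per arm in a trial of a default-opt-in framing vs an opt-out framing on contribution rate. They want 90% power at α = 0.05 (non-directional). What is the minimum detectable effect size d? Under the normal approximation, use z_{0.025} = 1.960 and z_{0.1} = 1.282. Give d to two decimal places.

d_min ≈ 0.26

For two independent groups of n = 314 each: d_min = (z_{α/2} + z_β)·√(2/n).
z-sum = 1.960 + 1.282 = 3.242.
d_min = 3.242 × √(2/314) = 3.242 × 0.0798 = 0.259.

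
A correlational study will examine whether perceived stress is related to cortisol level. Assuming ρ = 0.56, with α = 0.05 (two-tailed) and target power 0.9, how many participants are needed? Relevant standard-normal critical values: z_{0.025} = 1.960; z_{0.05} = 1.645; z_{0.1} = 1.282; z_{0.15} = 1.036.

n = 30

Fisher's z: C = ½·ln((1+r)/(1−r)) = ½·ln(3.5455) = 0.6328.
n = ((z_{α/2} + z_β)/C)² + 3.
(1.960 + 1.282) / 0.6328 = 3.242 / 0.6328 = 5.123.
n = 5.123² + 3 = 26.25 + 3 = 29.2.
Round up.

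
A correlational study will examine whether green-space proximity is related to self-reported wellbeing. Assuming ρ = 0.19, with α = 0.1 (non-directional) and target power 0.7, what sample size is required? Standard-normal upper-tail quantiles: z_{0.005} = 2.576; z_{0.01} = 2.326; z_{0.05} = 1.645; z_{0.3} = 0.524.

Fisher's z: C = ½·ln((1+r)/(1−r)) = ½·ln(1.4691) = 0.1923.
n = ((z_{α/2} + z_β)/C)² + 3.
(1.645 + 0.524) / 0.1923 = 2.169 / 0.1923 = 11.279.
n = 11.279² + 3 = 127.22 + 3 = 130.2.
Round up.

n = 131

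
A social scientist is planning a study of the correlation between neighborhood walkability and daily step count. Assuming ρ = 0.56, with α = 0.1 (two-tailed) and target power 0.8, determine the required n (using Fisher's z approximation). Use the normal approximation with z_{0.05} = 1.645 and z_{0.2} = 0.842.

n = 19

Fisher's z: C = ½·ln((1+r)/(1−r)) = ½·ln(3.5455) = 0.6328.
n = ((z_{α/2} + z_β)/C)² + 3.
(1.645 + 0.842) / 0.6328 = 2.487 / 0.6328 = 3.930.
n = 3.930² + 3 = 15.45 + 3 = 18.4.
Round up.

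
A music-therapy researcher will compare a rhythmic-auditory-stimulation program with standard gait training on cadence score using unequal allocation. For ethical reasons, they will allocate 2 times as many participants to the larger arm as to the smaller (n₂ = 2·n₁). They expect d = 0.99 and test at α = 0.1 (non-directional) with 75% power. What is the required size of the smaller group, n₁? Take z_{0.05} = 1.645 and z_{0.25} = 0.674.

n₁ = 9

With allocation ratio k = n₂/n₁ = 2, Var(x̄₁−x̄₂) = σ²(1/n₁ + 1/(k·n₁)) = σ²·(k+1)/(k·n₁).
So n₁ = (1 + 1/k)·((z_{α/2} + z_β)/d)² = 1.500 × (2.319/0.99)².
n₁ = 1.500 × 5.49 = 8.2.
Round up: n₁ = 9, giving n₂ = 2 × 9 = 18.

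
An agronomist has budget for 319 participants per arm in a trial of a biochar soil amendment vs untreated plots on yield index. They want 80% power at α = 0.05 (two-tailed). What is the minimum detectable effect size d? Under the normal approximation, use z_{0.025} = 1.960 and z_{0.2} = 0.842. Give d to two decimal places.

For two independent groups of n = 319 each: d_min = (z_{α/2} + z_β)·√(2/n).
z-sum = 1.960 + 0.842 = 2.802.
d_min = 2.802 × √(2/319) = 2.802 × 0.0792 = 0.222.

d_min ≈ 0.22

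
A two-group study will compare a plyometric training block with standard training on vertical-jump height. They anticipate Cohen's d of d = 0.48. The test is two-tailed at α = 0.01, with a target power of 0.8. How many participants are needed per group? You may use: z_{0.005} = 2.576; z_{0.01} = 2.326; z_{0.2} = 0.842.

n = 102 per group

For two independent groups with equal n: n = 2·((z_{α/2} + z_β) / d)².
z_{α/2} + z_β = 2.576 + 0.842 = 3.418.
n = 2 × (3.418 / 0.48)² = 2 × 7.121² = 2 × 50.71 = 101.4.
Round up to the next whole participant.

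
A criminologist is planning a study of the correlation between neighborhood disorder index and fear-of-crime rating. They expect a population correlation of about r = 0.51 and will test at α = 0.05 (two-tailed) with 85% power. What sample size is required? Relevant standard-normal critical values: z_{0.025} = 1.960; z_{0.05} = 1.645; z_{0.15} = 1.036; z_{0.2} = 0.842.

n = 32

Fisher's z: C = ½·ln((1+r)/(1−r)) = ½·ln(3.0816) = 0.5627.
n = ((z_{α/2} + z_β)/C)² + 3.
(1.960 + 1.036) / 0.5627 = 2.996 / 0.5627 = 5.324.
n = 5.324² + 3 = 28.35 + 3 = 31.3.
Round up.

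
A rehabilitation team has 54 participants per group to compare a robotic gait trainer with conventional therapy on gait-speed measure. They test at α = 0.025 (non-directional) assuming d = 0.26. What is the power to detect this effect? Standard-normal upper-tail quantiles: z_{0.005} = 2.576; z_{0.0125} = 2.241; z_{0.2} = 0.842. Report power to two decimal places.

power ≈ 0.19

For two equal groups, power = Φ(d·√(n/2) − z_{α/2}).
d·√(n/2) = 0.26 × √(54/2) = 0.26 × 5.196 = 1.351.
z_β = 1.351 − 2.241 = -0.890.
Power = Φ(-0.890) = 0.187.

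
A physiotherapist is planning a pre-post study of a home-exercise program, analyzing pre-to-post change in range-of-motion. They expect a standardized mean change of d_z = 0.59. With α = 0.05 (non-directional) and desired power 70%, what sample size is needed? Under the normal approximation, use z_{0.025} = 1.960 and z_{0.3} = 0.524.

n = 18 pairs

For a paired (one-sample on differences) test: n = ((z_{α/2} + z_β) / d)².
z_{α/2} + z_β = 1.960 + 0.524 = 2.484.
n = (2.484 / 0.59)² = 4.210² = 17.73.
Round up.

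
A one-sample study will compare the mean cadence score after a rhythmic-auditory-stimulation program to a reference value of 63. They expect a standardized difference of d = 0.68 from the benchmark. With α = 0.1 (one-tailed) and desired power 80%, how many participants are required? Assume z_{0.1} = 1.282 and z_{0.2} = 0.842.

n = 10

For a one-sample test: n = ((z_{α} + z_β) / d)².
z_{α} + z_β = 1.282 + 0.842 = 2.124.
n = (2.124 / 0.68)² = 3.124² = 9.76.
Round up.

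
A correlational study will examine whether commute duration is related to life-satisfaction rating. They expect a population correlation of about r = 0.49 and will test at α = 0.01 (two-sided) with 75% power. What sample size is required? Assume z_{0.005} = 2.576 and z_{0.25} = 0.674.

Fisher's z: C = ½·ln((1+r)/(1−r)) = ½·ln(2.9216) = 0.5361.
n = ((z_{α/2} + z_β)/C)² + 3.
(2.576 + 0.674) / 0.5361 = 3.250 / 0.5361 = 6.062.
n = 6.062² + 3 = 36.75 + 3 = 39.8.
Round up.

n = 40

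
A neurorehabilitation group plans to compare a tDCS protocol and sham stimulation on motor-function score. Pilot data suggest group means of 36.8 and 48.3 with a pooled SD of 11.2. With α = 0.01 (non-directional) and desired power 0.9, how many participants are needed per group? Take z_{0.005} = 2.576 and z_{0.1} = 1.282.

Cohen's d = |M₁ − M₂| / SD_pooled = |36.8 − 48.3| / 11.2 = 11.5 / 11.2 = 1.027.
For two independent groups with equal n: n = 2·((z_{α/2} + z_β) / d)².
z_{α/2} + z_β = 2.576 + 1.282 = 3.858.
n = 2 × (3.858 / 1.027)² = 2 × 3.757² = 2 × 14.11 = 28.2.
Round up to the next whole participant.

n = 29 per group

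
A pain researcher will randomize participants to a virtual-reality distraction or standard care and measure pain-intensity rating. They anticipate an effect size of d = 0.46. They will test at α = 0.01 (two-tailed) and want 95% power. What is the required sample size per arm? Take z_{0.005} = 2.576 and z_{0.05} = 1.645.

n = 169 per group

For two independent groups with equal n: n = 2·((z_{α/2} + z_β) / d)².
z_{α/2} + z_β = 2.576 + 1.645 = 4.221.
n = 2 × (4.221 / 0.46)² = 2 × 9.176² = 2 × 84.20 = 168.4.
Round up to the next whole participant.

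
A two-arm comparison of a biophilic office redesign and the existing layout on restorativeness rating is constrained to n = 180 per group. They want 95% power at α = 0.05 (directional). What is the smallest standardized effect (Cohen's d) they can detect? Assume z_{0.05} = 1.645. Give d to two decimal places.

d_min ≈ 0.35

For two independent groups of n = 180 each: d_min = (z_{α} + z_β)·√(2/n).
z-sum = 1.645 + 1.645 = 3.290.
d_min = 3.290 × √(2/180) = 3.290 × 0.1054 = 0.347.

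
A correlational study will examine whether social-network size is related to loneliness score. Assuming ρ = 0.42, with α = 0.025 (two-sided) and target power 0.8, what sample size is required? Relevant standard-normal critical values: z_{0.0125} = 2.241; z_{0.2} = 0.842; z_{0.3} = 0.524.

n = 51

Fisher's z: C = ½·ln((1+r)/(1−r)) = ½·ln(2.4483) = 0.4477.
n = ((z_{α/2} + z_β)/C)² + 3.
(2.241 + 0.842) / 0.4477 = 3.083 / 0.4477 = 6.886.
n = 6.886² + 3 = 47.42 + 3 = 50.4.
Round up.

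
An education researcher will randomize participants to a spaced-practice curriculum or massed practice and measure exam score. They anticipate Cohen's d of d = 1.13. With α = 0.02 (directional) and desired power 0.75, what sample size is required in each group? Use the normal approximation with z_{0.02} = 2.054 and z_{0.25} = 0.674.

n = 12 per group

For two independent groups with equal n: n = 2·((z_{α} + z_β) / d)².
z_{α} + z_β = 2.054 + 0.674 = 2.728.
n = 2 × (2.728 / 1.13)² = 2 × 2.414² = 2 × 5.83 = 11.7.
Round up to the next whole participant.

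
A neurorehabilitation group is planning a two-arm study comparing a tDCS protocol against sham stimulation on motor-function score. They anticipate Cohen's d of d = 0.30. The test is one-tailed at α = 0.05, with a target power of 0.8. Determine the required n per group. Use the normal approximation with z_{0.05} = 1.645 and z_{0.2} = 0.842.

For two independent groups with equal n: n = 2·((z_{α} + z_β) / d)².
z_{α} + z_β = 1.645 + 0.842 = 2.487.
n = 2 × (2.487 / 0.30)² = 2 × 8.290² = 2 × 68.72 = 137.4.
Round up to the next whole participant.

n = 138 per group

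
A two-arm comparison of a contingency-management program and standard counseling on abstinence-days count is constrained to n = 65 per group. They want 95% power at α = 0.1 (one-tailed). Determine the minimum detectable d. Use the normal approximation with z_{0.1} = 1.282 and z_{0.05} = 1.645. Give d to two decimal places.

For two independent groups of n = 65 each: d_min = (z_{α} + z_β)·√(2/n).
z-sum = 1.282 + 1.645 = 2.927.
d_min = 2.927 × √(2/65) = 2.927 × 0.1754 = 0.513.

d_min ≈ 0.51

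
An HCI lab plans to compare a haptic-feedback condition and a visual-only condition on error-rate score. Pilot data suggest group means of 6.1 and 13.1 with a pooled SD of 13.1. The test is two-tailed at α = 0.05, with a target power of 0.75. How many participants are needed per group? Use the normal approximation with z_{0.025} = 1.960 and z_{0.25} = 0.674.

Cohen's d = |M₁ − M₂| / SD_pooled = |6.1 − 13.1| / 13.1 = 7.0 / 13.1 = 0.534.
For two independent groups with equal n: n = 2·((z_{α/2} + z_β) / d)².
z_{α/2} + z_β = 1.960 + 0.674 = 2.634.
n = 2 × (2.634 / 0.534)² = 2 × 4.933² = 2 × 24.33 = 48.7.
Round up to the next whole participant.

n = 49 per group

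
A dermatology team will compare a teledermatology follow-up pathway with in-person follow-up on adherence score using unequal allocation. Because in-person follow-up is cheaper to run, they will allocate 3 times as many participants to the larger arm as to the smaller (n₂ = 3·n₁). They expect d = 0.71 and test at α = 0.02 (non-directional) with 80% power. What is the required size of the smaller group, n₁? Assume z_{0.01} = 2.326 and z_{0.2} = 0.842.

n₁ = 27

With allocation ratio k = n₂/n₁ = 3, Var(x̄₁−x̄₂) = σ²(1/n₁ + 1/(k·n₁)) = σ²·(k+1)/(k·n₁).
So n₁ = (1 + 1/k)·((z_{α/2} + z_β)/d)² = 1.333 × (3.168/0.71)².
n₁ = 1.333 × 19.91 = 26.5.
Round up: n₁ = 27, giving n₂ = 3 × 27 = 81.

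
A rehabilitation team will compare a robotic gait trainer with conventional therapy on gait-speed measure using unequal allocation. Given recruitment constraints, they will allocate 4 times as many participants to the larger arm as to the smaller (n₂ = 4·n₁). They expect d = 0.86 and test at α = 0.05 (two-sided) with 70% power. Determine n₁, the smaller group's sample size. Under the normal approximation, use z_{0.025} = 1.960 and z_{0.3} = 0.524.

With allocation ratio k = n₂/n₁ = 4, Var(x̄₁−x̄₂) = σ²(1/n₁ + 1/(k·n₁)) = σ²·(k+1)/(k·n₁).
So n₁ = (1 + 1/k)·((z_{α/2} + z_β)/d)² = 1.250 × (2.484/0.86)².
n₁ = 1.250 × 8.34 = 10.4.
Round up: n₁ = 11, giving n₂ = 4 × 11 = 44.

n₁ = 11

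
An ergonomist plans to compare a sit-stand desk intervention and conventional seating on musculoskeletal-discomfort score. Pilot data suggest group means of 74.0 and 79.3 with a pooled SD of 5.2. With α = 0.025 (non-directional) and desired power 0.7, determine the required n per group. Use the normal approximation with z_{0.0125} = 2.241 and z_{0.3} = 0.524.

Cohen's d = |M₁ − M₂| / SD_pooled = |74.0 − 79.3| / 5.2 = 5.3 / 5.2 = 1.019.
For two independent groups with equal n: n = 2·((z_{α/2} + z_β) / d)².
z_{α/2} + z_β = 2.241 + 0.524 = 2.765.
n = 2 × (2.765 / 1.019)² = 2 × 2.713² = 2 × 7.36 = 14.7.
Round up to the next whole participant.

n = 15 per group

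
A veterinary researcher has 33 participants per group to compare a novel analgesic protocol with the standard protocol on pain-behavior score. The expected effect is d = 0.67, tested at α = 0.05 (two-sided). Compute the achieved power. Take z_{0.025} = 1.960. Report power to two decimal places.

power ≈ 0.78

For two equal groups, power = Φ(d·√(n/2) − z_{α/2}).
d·√(n/2) = 0.67 × √(33/2) = 0.67 × 4.062 = 2.722.
z_β = 2.722 − 1.960 = 0.762.
Power = Φ(0.762) = 0.777.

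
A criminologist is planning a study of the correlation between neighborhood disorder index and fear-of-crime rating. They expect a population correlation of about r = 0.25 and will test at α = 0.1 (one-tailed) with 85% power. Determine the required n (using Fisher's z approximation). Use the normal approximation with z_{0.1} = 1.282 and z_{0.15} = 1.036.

n = 86

Fisher's z: C = ½·ln((1+r)/(1−r)) = ½·ln(1.6667) = 0.2554.
n = ((z_{α} + z_β)/C)² + 3.
(1.282 + 1.036) / 0.2554 = 2.318 / 0.2554 = 9.076.
n = 9.076² + 3 = 82.37 + 3 = 85.4.
Round up.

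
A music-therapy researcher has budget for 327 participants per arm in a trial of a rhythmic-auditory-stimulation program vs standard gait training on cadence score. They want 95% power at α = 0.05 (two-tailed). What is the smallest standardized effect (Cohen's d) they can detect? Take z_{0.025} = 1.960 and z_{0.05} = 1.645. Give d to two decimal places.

d_min ≈ 0.28

For two independent groups of n = 327 each: d_min = (z_{α/2} + z_β)·√(2/n).
z-sum = 1.960 + 1.645 = 3.605.
d_min = 3.605 × √(2/327) = 3.605 × 0.0782 = 0.282.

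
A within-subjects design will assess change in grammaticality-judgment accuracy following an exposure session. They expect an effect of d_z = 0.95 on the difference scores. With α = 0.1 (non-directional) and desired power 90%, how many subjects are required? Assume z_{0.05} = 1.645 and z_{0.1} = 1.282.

For a paired (one-sample on differences) test: n = ((z_{α/2} + z_β) / d)².
z_{α/2} + z_β = 1.645 + 1.282 = 2.927.
n = (2.927 / 0.95)² = 3.081² = 9.49.
Round up.

n = 10 pairs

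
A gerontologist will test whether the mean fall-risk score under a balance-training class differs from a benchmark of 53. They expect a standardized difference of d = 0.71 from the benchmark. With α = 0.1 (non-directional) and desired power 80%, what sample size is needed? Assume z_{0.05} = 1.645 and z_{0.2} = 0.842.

n = 13

For a one-sample test: n = ((z_{α/2} + z_β) / d)².
z_{α/2} + z_β = 1.645 + 0.842 = 2.487.
n = (2.487 / 0.71)² = 3.503² = 12.27.
Round up.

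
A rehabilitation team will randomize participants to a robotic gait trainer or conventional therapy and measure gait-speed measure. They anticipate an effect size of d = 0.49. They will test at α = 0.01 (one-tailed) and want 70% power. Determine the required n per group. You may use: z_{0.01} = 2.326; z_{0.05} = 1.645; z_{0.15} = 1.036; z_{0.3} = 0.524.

n = 68 per group

For two independent groups with equal n: n = 2·((z_{α} + z_β) / d)².
z_{α} + z_β = 2.326 + 0.524 = 2.850.
n = 2 × (2.850 / 0.49)² = 2 × 5.816² = 2 × 33.83 = 67.7.
Round up to the next whole participant.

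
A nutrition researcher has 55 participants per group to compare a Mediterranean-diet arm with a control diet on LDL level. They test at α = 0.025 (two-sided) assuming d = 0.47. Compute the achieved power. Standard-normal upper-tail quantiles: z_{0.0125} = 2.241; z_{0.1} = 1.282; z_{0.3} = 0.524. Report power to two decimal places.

For two equal groups, power = Φ(d·√(n/2) − z_{α/2}).
d·√(n/2) = 0.47 × √(55/2) = 0.47 × 5.244 = 2.465.
z_β = 2.465 − 2.241 = 0.224.
Power = Φ(0.224) = 0.589.

power ≈ 0.59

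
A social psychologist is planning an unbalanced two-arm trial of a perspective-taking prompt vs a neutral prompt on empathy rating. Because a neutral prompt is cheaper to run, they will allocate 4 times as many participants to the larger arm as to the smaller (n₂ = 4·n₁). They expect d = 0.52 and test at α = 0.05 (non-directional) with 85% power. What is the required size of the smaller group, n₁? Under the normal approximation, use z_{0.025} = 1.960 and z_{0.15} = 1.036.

n₁ = 42

With allocation ratio k = n₂/n₁ = 4, Var(x̄₁−x̄₂) = σ²(1/n₁ + 1/(k·n₁)) = σ²·(k+1)/(k·n₁).
So n₁ = (1 + 1/k)·((z_{α/2} + z_β)/d)² = 1.250 × (2.996/0.52)².
n₁ = 1.250 × 33.20 = 41.5.
Round up: n₁ = 42, giving n₂ = 4 × 42 = 168.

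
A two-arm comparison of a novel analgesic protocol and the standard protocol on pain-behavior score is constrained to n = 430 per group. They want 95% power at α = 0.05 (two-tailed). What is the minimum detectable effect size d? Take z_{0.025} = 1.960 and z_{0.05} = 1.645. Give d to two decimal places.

For two independent groups of n = 430 each: d_min = (z_{α/2} + z_β)·√(2/n).
z-sum = 1.960 + 1.645 = 3.605.
d_min = 3.605 × √(2/430) = 3.605 × 0.0682 = 0.246.

d_min ≈ 0.25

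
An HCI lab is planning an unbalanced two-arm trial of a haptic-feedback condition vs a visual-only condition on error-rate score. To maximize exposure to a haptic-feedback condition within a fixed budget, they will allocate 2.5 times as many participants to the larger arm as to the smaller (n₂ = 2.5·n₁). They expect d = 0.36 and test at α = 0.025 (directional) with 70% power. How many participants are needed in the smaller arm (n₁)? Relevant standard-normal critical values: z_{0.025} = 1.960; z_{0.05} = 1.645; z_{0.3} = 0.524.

n₁ = 67

With allocation ratio k = n₂/n₁ = 2.5, Var(x̄₁−x̄₂) = σ²(1/n₁ + 1/(k·n₁)) = σ²·(k+1)/(k·n₁).
So n₁ = (1 + 1/k)·((z_{α} + z_β)/d)² = 1.400 × (2.484/0.36)².
n₁ = 1.400 × 47.61 = 66.7.
Round up: n₁ = 67, giving n₂ = ⌈2.5 × 67⌉ = ⌈167.5⌉ = 168.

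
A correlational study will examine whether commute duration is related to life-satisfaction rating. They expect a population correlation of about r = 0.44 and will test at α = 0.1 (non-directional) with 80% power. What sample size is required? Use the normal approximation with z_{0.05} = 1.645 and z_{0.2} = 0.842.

n = 31

Fisher's z: C = ½·ln((1+r)/(1−r)) = ½·ln(2.5714) = 0.4722.
n = ((z_{α/2} + z_β)/C)² + 3.
(1.645 + 0.842) / 0.4722 = 2.487 / 0.4722 = 5.267.
n = 5.267² + 3 = 27.74 + 3 = 30.7.
Round up.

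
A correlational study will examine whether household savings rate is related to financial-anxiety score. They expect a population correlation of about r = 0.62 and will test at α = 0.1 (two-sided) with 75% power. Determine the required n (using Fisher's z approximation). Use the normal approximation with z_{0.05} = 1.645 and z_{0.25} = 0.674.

Fisher's z: C = ½·ln((1+r)/(1−r)) = ½·ln(4.2632) = 0.7250.
n = ((z_{α/2} + z_β)/C)² + 3.
(1.645 + 0.674) / 0.7250 = 2.319 / 0.7250 = 3.199.
n = 3.199² + 3 = 10.23 + 3 = 13.2.
Round up.

n = 14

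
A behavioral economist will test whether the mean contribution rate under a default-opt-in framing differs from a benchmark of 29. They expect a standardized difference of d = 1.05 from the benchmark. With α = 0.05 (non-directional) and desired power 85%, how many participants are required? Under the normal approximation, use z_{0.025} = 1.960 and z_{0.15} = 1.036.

For a one-sample test: n = ((z_{α/2} + z_β) / d)².
z_{α/2} + z_β = 1.960 + 1.036 = 2.996.
n = (2.996 / 1.05)² = 2.853² = 8.14.
Round up.

n = 9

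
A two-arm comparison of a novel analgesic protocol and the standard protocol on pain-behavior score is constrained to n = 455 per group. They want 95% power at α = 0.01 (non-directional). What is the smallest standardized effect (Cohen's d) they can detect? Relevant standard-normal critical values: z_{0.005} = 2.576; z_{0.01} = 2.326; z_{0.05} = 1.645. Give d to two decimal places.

For two independent groups of n = 455 each: d_min = (z_{α/2} + z_β)·√(2/n).
z-sum = 2.576 + 1.645 = 4.221.
d_min = 4.221 × √(2/455) = 4.221 × 0.0663 = 0.280.

d_min ≈ 0.28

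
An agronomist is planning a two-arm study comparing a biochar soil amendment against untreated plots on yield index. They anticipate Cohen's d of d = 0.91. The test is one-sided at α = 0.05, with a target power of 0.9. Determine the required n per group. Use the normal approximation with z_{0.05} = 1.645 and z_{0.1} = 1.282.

n = 21 per group

For two independent groups with equal n: n = 2·((z_{α} + z_β) / d)².
z_{α} + z_β = 1.645 + 1.282 = 2.927.
n = 2 × (2.927 / 0.91)² = 2 × 3.216² = 2 × 10.35 = 20.7.
Round up to the next whole participant.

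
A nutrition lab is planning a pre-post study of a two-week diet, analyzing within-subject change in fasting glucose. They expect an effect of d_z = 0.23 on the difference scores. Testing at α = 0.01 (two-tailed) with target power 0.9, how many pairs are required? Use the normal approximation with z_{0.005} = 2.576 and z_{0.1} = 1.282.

n = 282 pairs

For a paired (one-sample on differences) test: n = ((z_{α/2} + z_β) / d)².
z_{α/2} + z_β = 2.576 + 1.282 = 3.858.
n = (3.858 / 0.23)² = 16.774² = 281.36.
Round up.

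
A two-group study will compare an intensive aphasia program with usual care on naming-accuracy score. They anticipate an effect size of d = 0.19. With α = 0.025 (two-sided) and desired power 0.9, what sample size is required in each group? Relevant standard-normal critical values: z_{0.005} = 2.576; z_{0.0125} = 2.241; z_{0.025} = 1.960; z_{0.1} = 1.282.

For two independent groups with equal n: n = 2·((z_{α/2} + z_β) / d)².
z_{α/2} + z_β = 2.241 + 1.282 = 3.523.
n = 2 × (3.523 / 0.19)² = 2 × 18.542² = 2 × 343.81 = 687.6.
Round up to the next whole participant.

n = 688 per group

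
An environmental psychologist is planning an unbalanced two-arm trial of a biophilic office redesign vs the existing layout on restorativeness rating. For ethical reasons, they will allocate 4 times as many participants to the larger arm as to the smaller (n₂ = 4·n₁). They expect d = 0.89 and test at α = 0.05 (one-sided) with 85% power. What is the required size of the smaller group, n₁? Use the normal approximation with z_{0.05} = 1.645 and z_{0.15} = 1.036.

With allocation ratio k = n₂/n₁ = 4, Var(x̄₁−x̄₂) = σ²(1/n₁ + 1/(k·n₁)) = σ²·(k+1)/(k·n₁).
So n₁ = (1 + 1/k)·((z_{α} + z_β)/d)² = 1.250 × (2.681/0.89)².
n₁ = 1.250 × 9.07 = 11.3.
Round up: n₁ = 12, giving n₂ = 4 × 12 = 48.

n₁ = 12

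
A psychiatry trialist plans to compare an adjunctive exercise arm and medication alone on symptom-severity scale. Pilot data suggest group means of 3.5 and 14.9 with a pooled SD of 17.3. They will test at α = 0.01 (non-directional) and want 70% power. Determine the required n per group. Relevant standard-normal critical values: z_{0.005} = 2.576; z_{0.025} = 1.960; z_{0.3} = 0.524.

Cohen's d = |M₁ − M₂| / SD_pooled = |3.5 − 14.9| / 17.3 = 11.4 / 17.3 = 0.659.
For two independent groups with equal n: n = 2·((z_{α/2} + z_β) / d)².
z_{α/2} + z_β = 2.576 + 0.524 = 3.100.
n = 2 × (3.100 / 0.659)² = 2 × 4.704² = 2 × 22.13 = 44.3.
Round up to the next whole participant.

n = 45 per group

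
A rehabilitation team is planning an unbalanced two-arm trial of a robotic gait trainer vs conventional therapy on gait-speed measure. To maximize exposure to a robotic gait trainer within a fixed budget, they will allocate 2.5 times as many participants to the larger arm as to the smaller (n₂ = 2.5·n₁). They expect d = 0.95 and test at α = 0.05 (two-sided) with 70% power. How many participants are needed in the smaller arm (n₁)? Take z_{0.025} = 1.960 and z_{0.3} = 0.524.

n₁ = 10

With allocation ratio k = n₂/n₁ = 2.5, Var(x̄₁−x̄₂) = σ²(1/n₁ + 1/(k·n₁)) = σ²·(k+1)/(k·n₁).
So n₁ = (1 + 1/k)·((z_{α/2} + z_β)/d)² = 1.400 × (2.484/0.95)².
n₁ = 1.400 × 6.84 = 9.6.
Round up: n₁ = 10, giving n₂ = 2.5 × 10 = 25.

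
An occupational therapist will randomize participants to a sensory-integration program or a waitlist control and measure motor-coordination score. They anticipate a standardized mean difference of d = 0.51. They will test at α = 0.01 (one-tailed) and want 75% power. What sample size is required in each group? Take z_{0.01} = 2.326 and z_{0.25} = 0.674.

For two independent groups with equal n: n = 2·((z_{α} + z_β) / d)².
z_{α} + z_β = 2.326 + 0.674 = 3.000.
n = 2 × (3.000 / 0.51)² = 2 × 5.882² = 2 × 34.60 = 69.2.
Round up to the next whole participant.

n = 70 per group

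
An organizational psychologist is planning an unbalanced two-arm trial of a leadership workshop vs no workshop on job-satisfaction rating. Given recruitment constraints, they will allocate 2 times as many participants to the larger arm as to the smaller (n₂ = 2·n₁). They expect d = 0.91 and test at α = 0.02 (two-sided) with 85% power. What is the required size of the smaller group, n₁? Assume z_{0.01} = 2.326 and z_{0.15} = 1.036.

n₁ = 21

With allocation ratio k = n₂/n₁ = 2, Var(x̄₁−x̄₂) = σ²(1/n₁ + 1/(k·n₁)) = σ²·(k+1)/(k·n₁).
So n₁ = (1 + 1/k)·((z_{α/2} + z_β)/d)² = 1.500 × (3.362/0.91)².
n₁ = 1.500 × 13.65 = 20.5.
Round up: n₁ = 21, giving n₂ = 2 × 21 = 42.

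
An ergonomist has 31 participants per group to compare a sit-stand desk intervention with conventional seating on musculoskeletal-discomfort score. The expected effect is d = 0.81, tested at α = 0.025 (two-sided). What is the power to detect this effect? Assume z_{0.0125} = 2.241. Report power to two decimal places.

power ≈ 0.83

For two equal groups, power = Φ(d·√(n/2) − z_{α/2}).
d·√(n/2) = 0.81 × √(31/2) = 0.81 × 3.937 = 3.189.
z_β = 3.189 − 2.241 = 0.948.
Power = Φ(0.948) = 0.828.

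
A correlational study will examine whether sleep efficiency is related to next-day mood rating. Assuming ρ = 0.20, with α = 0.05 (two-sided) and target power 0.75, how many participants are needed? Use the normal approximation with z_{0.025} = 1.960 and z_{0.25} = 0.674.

Fisher's z: C = ½·ln((1+r)/(1−r)) = ½·ln(1.5000) = 0.2027.
n = ((z_{α/2} + z_β)/C)² + 3.
(1.960 + 0.674) / 0.2027 = 2.634 / 0.2027 = 12.995.
n = 12.995² + 3 = 168.86 + 3 = 171.9.
Round up.

n = 172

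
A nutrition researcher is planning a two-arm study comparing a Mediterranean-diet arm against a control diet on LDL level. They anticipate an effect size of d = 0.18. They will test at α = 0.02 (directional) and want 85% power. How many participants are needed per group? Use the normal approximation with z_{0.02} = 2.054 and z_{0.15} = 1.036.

For two independent groups with equal n: n = 2·((z_{α} + z_β) / d)².
z_{α} + z_β = 2.054 + 1.036 = 3.090.
n = 2 × (3.090 / 0.18)² = 2 × 17.167² = 2 × 294.69 = 589.4.
Round up to the next whole participant.

n = 590 per group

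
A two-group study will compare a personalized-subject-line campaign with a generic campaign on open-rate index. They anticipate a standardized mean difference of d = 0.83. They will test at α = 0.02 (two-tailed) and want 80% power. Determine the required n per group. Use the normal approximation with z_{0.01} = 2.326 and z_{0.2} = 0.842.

n = 30 per group

For two independent groups with equal n: n = 2·((z_{α/2} + z_β) / d)².
z_{α/2} + z_β = 2.326 + 0.842 = 3.168.
n = 2 × (3.168 / 0.83)² = 2 × 3.817² = 2 × 14.57 = 29.1.
Round up to the next whole participant.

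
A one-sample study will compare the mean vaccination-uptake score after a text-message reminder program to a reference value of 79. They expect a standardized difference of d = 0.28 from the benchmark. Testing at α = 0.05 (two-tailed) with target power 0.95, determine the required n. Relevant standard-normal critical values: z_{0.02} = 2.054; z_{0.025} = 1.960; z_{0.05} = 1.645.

For a one-sample test: n = ((z_{α/2} + z_β) / d)².
z_{α/2} + z_β = 1.960 + 1.645 = 3.605.
n = (3.605 / 0.28)² = 12.875² = 165.77.
Round up.

n = 166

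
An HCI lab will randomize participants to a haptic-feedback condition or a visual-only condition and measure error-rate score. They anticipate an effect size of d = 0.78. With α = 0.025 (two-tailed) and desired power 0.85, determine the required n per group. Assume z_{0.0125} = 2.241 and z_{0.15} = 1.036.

For two independent groups with equal n: n = 2·((z_{α/2} + z_β) / d)².
z_{α/2} + z_β = 2.241 + 1.036 = 3.277.
n = 2 × (3.277 / 0.78)² = 2 × 4.201² = 2 × 17.65 = 35.3.
Round up to the next whole participant.

n = 36 per group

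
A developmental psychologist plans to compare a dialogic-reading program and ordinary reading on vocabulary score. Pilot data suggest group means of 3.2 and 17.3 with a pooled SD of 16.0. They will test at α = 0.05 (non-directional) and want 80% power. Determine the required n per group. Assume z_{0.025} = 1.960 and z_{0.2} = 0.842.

Cohen's d = |M₁ − M₂| / SD_pooled = |3.2 − 17.3| / 16.0 = 14.1 / 16.0 = 0.881.
For two independent groups with equal n: n = 2·((z_{α/2} + z_β) / d)².
z_{α/2} + z_β = 1.960 + 0.842 = 2.802.
n = 2 × (2.802 / 0.881)² = 2 × 3.180² = 2 × 10.12 = 20.2.
Round up to the next whole participant.

n = 21 per group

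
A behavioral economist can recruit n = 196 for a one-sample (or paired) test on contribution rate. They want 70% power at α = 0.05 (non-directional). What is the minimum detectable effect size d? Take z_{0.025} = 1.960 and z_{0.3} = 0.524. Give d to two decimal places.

For a single sample (or paired design) of n = 196: d_min = (z_{α/2} + z_β)/√n.
z-sum = 1.960 + 0.524 = 2.484.
d_min = 2.484 / √196 = 2.484 / 14.000 = 0.177.

d_min ≈ 0.18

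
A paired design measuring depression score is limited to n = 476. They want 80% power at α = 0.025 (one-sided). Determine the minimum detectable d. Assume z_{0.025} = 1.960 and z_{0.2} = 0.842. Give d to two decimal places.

For a single sample (or paired design) of n = 476: d_min = (z_{α} + z_β)/√n.
z-sum = 1.960 + 0.842 = 2.802.
d_min = 2.802 / √476 = 2.802 / 21.817 = 0.128.

d_min ≈ 0.13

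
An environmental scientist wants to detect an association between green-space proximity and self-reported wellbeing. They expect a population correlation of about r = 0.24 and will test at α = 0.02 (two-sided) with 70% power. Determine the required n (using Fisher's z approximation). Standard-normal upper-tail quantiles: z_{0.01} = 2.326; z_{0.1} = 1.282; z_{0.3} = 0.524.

Fisher's z: C = ½·ln((1+r)/(1−r)) = ½·ln(1.6316) = 0.2448.
n = ((z_{α/2} + z_β)/C)² + 3.
(2.326 + 0.524) / 0.2448 = 2.850 / 0.2448 = 11.642.
n = 11.642² + 3 = 135.54 + 3 = 138.5.
Round up.

n = 139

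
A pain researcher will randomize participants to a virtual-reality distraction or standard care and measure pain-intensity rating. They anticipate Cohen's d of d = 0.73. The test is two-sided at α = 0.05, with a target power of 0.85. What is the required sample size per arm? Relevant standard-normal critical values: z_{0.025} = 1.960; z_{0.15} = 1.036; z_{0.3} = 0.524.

For two independent groups with equal n: n = 2·((z_{α/2} + z_β) / d)².
z_{α/2} + z_β = 1.960 + 1.036 = 2.996.
n = 2 × (2.996 / 0.73)² = 2 × 4.104² = 2 × 16.84 = 33.7.
Round up to the next whole participant.

n = 34 per group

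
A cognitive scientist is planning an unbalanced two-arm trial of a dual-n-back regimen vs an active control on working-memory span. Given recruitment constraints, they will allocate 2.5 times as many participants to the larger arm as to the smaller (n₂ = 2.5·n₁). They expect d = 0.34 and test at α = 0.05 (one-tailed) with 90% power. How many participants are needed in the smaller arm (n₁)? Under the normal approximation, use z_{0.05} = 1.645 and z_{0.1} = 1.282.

n₁ = 104

With allocation ratio k = n₂/n₁ = 2.5, Var(x̄₁−x̄₂) = σ²(1/n₁ + 1/(k·n₁)) = σ²·(k+1)/(k·n₁).
So n₁ = (1 + 1/k)·((z_{α} + z_β)/d)² = 1.400 × (2.927/0.34)².
n₁ = 1.400 × 74.11 = 103.8.
Round up: n₁ = 104, giving n₂ = 2.5 × 104 = 260.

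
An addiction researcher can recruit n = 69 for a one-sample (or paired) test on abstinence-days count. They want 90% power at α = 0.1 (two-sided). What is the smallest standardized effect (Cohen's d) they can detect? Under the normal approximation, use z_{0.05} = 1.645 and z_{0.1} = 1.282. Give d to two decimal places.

For a single sample (or paired design) of n = 69: d_min = (z_{α/2} + z_β)/√n.
z-sum = 1.645 + 1.282 = 2.927.
d_min = 2.927 / √69 = 2.927 / 8.307 = 0.352.

d_min ≈ 0.35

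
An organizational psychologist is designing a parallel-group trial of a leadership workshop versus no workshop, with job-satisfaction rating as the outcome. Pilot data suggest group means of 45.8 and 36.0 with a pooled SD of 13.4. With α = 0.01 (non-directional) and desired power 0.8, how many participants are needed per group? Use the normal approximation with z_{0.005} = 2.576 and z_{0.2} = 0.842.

n = 44 per group

Cohen's d = |M₁ − M₂| / SD_pooled = |45.8 − 36.0| / 13.4 = 9.8 / 13.4 = 0.731.
For two independent groups with equal n: n = 2·((z_{α/2} + z_β) / d)².
z_{α/2} + z_β = 2.576 + 0.842 = 3.418.
n = 2 × (3.418 / 0.731)² = 2 × 4.676² = 2 × 21.86 = 43.7.
Round up to the next whole participant.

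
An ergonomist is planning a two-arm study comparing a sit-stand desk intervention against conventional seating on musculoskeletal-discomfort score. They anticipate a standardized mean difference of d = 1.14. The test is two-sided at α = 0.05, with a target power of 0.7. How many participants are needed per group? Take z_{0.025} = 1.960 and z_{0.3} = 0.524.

n = 10 per group

For two independent groups with equal n: n = 2·((z_{α/2} + z_β) / d)².
z_{α/2} + z_β = 1.960 + 0.524 = 2.484.
n = 2 × (2.484 / 1.14)² = 2 × 2.179² = 2 × 4.75 = 9.5.
Round up to the next whole participant.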